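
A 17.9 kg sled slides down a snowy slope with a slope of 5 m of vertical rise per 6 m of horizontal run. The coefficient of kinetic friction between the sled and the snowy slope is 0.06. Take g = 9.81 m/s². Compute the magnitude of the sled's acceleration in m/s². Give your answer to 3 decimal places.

Resolving the weight along the incline: the component pulling the sled down the slope is mg sin 39.81° = 17.9 × 9.81 × 0.6402 = 112.418 N, and the normal force is N = mg cos 39.81° = 17.9 × 9.81 × 0.7682 = 134.895 N.
Kinetic friction acts up the slope with magnitude f = μN = 0.06 × 134.895 = 8.094 N.
Net force along the incline is 112.418 − 8.094 = 104.324 N, so a = 104.324 / 17.9 = 5.8282 m/s².

5.828 m/s²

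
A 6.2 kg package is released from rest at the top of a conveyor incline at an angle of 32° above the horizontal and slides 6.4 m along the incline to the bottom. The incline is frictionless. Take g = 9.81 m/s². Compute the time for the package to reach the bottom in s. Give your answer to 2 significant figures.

1.6 s

The weight component along the incline is mg sin 32° = 32.231 N and the normal force is N = mg cos 32° = 51.580 N.
With no friction, a = g sin 32° = 5.1985 m/s².
Starting from rest, L = ½at², so t = √(2L/a) = √(2 × 6.4 / 5.1985) = 1.5692 s.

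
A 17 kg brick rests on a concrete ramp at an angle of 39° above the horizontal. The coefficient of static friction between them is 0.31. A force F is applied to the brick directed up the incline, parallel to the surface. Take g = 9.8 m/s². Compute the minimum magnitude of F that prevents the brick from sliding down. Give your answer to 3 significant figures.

64.7 N

The normal force is N = mg cos 39° = 129.473 N. With F at its minimum the brick is on the verge of sliding down, so static friction is at its maximum μ_s N = 0.31 × 129.473 = 40.137 N and acts up the slope.
Equilibrium along the incline: F + μ_s N = mg sin 39°, so F = 104.845 − 40.137 = 64.708 N.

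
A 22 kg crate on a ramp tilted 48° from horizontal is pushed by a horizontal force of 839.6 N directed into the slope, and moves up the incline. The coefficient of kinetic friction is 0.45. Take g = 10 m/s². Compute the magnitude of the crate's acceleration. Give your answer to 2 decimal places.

The horizontal push has components F cos 48° = 839.6 × 0.6691 = 561.776 N up the incline and F sin 48° = 839.6 × 0.7431 = 623.907 N pressing into the surface.
The normal force is therefore N = mg cos 48° + F sin 48° = 147.202 + 623.907 = 771.109 N, and kinetic friction down the slope is μN = 0.45 × 771.109 = 346.999 N.
Along the incline: F cos 48° − mg sin 48° − μN = ma, so 561.776 − 163.482 − 346.999 = 22 a, giving a = 2.3316 m/s².

2.33 m/s²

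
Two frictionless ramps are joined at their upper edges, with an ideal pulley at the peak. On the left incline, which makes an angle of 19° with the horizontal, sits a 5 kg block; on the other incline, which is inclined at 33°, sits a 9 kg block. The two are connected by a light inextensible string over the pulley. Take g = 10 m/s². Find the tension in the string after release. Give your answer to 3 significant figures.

Resolve each weight along its own incline: the 5 kg mass has component 5 × 10 × sin 19° = 16.278 N down its slope, and the 9 kg mass has 9 × 10 × sin 33° = 49.018 N down its slope.
The 9 kg side's 49.018 N exceeds the other side's 16.278 N, so that mass slides down and the 5 kg mass slides up. Taking that direction as positive, Newton's second law for the whole system gives 49.018 − 16.278 = (5 + 9) a, so a = 32.740 / 14 = 2.3386 m/s².
For the 5 kg mass (up-slope positive): T − 16.278 = 5 × 2.3386, so T = 27.971 N.

28.0 N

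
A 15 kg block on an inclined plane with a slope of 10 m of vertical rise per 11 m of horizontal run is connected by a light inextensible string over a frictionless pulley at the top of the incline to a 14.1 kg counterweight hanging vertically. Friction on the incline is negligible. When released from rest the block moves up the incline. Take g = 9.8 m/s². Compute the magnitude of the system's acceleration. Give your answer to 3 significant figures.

For the block on the incline: the weight component along the slope is m₁g sin 42.27° = 15 × 9.8 × 0.6727 = 98.887 N and the normal force is N = m₁g cos 42.27° = 108.771 N.
Newton's second law for the block (up-slope positive): T − 98.887 = 15 a. For the hanging counterweight (downward positive): 14.1 × 9.8 − T = 14.1 a.
Adding the two equations eliminates T: 39.293 = 29.1 a, so a = 1.3503 m/s².

1.35 m/s²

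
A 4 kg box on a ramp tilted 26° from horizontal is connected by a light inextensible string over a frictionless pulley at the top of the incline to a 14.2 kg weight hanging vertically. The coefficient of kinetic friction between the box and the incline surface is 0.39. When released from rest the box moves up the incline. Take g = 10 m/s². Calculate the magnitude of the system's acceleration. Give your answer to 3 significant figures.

6.07 m/s²

For the box on the incline: the weight component along the slope is m₁g sin 26° = 4 × 10 × 0.4384 = 17.536 N and the normal force is N = m₁g cos 26° = 35.952 N.
Kinetic friction opposes the box's motion up the incline: f = μN = 0.39 × 35.952 = 14.021 N acting down the slope.
Newton's second law for the box (up-slope positive): T − 17.536 − 14.021 = 4 a. For the hanging weight (downward positive): 14.2 × 10 − T = 14.2 a.
Adding the two equations eliminates T: 110.443 = 18.2 a, so a = 6.0683 m/s².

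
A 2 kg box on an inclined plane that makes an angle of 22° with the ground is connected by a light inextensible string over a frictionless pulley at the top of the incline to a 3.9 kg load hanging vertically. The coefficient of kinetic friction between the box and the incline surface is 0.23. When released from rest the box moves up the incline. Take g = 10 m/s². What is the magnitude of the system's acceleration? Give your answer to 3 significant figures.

4.62 m/s²

For the box on the incline: the weight component along the slope is m₁g sin 22° = 2 × 10 × 0.3746 = 7.492 N and the normal force is N = m₁g cos 22° = 18.544 N.
Kinetic friction opposes the box's motion up the incline: f = μN = 0.23 × 18.544 = 4.265 N acting down the slope.
Newton's second law for the box (up-slope positive): T − 7.492 − 4.265 = 2 a. For the hanging load (downward positive): 3.9 × 10 − T = 3.9 a.
Adding the two equations eliminates T: 27.243 = 5.9 a, so a = 4.6175 m/s².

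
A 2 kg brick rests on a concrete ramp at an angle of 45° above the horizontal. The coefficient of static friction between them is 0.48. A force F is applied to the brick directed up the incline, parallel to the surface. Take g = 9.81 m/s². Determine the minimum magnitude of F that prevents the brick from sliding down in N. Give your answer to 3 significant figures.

7.21 N

The normal force is N = mg cos 45° = 13.873 N. With F at its minimum the brick is on the verge of sliding down, so static friction is at its maximum μ_s N = 0.48 × 13.873 = 6.659 N and acts up the slope.
Equilibrium along the incline: F + μ_s N = mg sin 45°, so F = 13.873 − 6.659 = 7.214 N.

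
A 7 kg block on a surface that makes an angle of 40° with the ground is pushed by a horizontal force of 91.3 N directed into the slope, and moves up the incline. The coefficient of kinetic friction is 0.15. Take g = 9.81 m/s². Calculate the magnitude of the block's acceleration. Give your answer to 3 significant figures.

1.30 m/s²

The horizontal push has components F cos 40° = 91.3 × 0.7660 = 69.936 N up the incline and F sin 40° = 91.3 × 0.6428 = 58.688 N pressing into the surface.
The normal force is therefore N = mg cos 40° + F sin 40° = 52.601 + 58.688 = 111.289 N, and kinetic friction down the slope is μN = 0.15 × 111.289 = 16.693 N.
Along the incline: F cos 40° − mg sin 40° − μN = ma, so 69.936 − 44.141 − 16.693 = 7 a, giving a = 1.3003 m/s².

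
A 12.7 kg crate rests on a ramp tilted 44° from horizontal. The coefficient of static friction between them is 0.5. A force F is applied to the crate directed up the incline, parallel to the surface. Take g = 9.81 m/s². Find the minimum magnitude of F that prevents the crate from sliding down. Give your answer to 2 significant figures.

The normal force is N = mg cos 44° = 89.620 N. With F at its minimum the crate is on the verge of sliding down, so static friction is at its maximum μ_s N = 0.5 × 89.620 = 44.810 N and acts up the slope.
Equilibrium along the incline: F + μ_s N = mg sin 44°, so F = 86.545 − 44.810 = 41.735 N.

42 N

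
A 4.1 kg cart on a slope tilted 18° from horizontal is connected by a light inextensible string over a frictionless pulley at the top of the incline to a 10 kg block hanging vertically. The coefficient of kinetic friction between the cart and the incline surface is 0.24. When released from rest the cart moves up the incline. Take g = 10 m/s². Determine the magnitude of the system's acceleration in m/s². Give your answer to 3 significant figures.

5.53 m/s²

For the cart on the incline: the weight component along the slope is m₁g sin 18° = 4.1 × 10 × 0.3090 = 12.669 N and the normal force is N = m₁g cos 18° = 38.993 N.
Kinetic friction opposes the cart's motion up the incline: f = μN = 0.24 × 38.993 = 9.358 N acting down the slope.
Newton's second law for the cart (up-slope positive): T − 12.669 − 9.358 = 4.1 a. For the hanging block (downward positive): 10 × 10 − T = 10 a.
Adding the two equations eliminates T: 77.973 = 14.1 a, so a = 5.5300 m/s².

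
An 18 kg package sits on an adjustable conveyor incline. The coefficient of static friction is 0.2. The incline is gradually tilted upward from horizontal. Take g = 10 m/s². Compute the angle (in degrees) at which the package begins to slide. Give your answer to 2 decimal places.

At the threshold of sliding, static friction is at its maximum μ_s N and exactly balances the weight component along the incline: mg sin θ = μ_s mg cos θ.
Hence tan θ = μ_s = 0.2, so θ = arctan(0.2) = 11.3099°.

11.31°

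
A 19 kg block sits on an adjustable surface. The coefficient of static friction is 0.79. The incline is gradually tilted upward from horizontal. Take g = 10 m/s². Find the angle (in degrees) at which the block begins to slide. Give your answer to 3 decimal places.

At the threshold of sliding, static friction is at its maximum μ_s N and exactly balances the weight component along the incline: mg sin θ = μ_s mg cos θ.
Hence tan θ = μ_s = 0.79, so θ = arctan(0.79) = 38.3087°.

38.309°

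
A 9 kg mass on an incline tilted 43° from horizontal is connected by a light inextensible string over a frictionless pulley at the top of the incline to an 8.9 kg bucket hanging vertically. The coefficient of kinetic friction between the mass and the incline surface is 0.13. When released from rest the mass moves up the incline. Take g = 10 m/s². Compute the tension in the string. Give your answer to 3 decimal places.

79.522 N

For the mass on the incline: the weight component along the slope is m₁g sin 43° = 9 × 10 × 0.6820 = 61.380 N and the normal force is N = m₁g cos 43° = 65.822 N.
Kinetic friction opposes the mass's motion up the incline: f = μN = 0.13 × 65.822 = 8.557 N acting down the slope.
Newton's second law for the mass (up-slope positive): T − 61.380 − 8.557 = 9 a. For the hanging bucket (downward positive): 8.9 × 10 − T = 8.9 a.
Adding the two equations eliminates T: 19.063 = 17.9 a, so a = 1.0650 m/s².
Then from the hanging bucket's equation, T = 8.9 × (10 − 1.0650) = 79.522 N.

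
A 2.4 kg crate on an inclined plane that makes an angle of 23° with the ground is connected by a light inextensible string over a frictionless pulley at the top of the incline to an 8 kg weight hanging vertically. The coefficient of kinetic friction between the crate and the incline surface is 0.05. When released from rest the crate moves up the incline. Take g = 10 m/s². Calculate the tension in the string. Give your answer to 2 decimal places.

26.52 N

For the crate on the incline: the weight component along the slope is m₁g sin 23° = 2.4 × 10 × 0.3907 = 9.377 N and the normal force is N = m₁g cos 23° = 22.092 N.
Kinetic friction opposes the crate's motion up the incline: f = μN = 0.05 × 22.092 = 1.105 N acting down the slope.
Newton's second law for the crate (up-slope positive): T − 9.377 − 1.105 = 2.4 a. For the hanging weight (downward positive): 8 × 10 − T = 8 a.
Adding the two equations eliminates T: 69.518 = 10.4 a, so a = 6.6844 m/s².
Then from the hanging weight's equation, T = 8 × (10 − 6.6844) = 26.525 N.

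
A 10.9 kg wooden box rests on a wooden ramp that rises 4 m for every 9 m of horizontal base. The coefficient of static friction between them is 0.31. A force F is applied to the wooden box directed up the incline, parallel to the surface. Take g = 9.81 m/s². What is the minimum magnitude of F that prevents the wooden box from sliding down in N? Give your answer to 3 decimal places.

The normal force is N = mg cos 23.96° = 97.713 N. With F at its minimum the wooden box is on the verge of sliding down, so static friction is at its maximum μ_s N = 0.31 × 97.713 = 30.291 N and acts up the slope.
Equilibrium along the incline: F + μ_s N = mg sin 23.96°, so F = 43.428 − 30.291 = 13.137 N.

13.137 N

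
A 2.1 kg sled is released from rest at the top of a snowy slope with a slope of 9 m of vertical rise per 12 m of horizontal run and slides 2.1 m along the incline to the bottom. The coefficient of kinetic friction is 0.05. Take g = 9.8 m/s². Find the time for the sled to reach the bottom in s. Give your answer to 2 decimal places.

The weight component along the incline is mg sin 36.87° = 12.348 N and the normal force is N = mg cos 36.87° = 16.464 N.
Friction up the slope is f = μN = 0.05 × 16.464 = 0.823 N, so the net downslope force is 12.348 − 0.823 = 11.525 N and a = 11.525 / 2.1 = 5.4881 m/s².
Starting from rest, L = ½at², so t = √(2L/a) = √(2 × 2.1 / 5.4881) = 0.8748 s.

0.87 s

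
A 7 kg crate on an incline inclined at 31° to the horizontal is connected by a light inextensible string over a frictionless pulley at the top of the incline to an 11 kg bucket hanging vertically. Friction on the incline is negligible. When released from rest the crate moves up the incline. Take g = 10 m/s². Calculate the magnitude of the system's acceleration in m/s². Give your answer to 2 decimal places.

4.11 m/s²

For the crate on the incline: the weight component along the slope is m₁g sin 31° = 7 × 10 × 0.5150 = 36.050 N and the normal force is N = m₁g cos 31° = 60.002 N.
Newton's second law for the crate (up-slope positive): T − 36.050 = 7 a. For the hanging bucket (downward positive): 11 × 10 − T = 11 a.
Adding the two equations eliminates T: 73.950 = 18 a, so a = 4.1083 m/s².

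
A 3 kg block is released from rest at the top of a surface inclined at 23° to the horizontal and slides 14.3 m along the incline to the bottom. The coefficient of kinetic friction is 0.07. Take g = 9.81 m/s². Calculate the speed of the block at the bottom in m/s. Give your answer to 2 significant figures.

9.6 m/s

The weight component along the incline is mg sin 23° = 11.499 N and the normal force is N = mg cos 23° = 27.090 N.
Friction up the slope is f = μN = 0.07 × 27.090 = 1.896 N, so the net downslope force is 11.499 − 1.896 = 9.603 N and a = 9.603 / 3 = 3.2010 m/s².
Starting from rest over a distance of 14.3 m, v² = 2aL = 2 × 3.2010 × 14.3 = 91.5486, so v = 9.5681 m/s.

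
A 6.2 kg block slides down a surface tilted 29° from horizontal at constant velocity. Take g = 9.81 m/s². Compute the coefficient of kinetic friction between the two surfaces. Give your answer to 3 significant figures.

At constant velocity the net force along the incline is zero: mg sin 29° = μ mg cos 29°.
So μ = tan 29° = 0.4848 / 0.8746 = 0.5543.

0.554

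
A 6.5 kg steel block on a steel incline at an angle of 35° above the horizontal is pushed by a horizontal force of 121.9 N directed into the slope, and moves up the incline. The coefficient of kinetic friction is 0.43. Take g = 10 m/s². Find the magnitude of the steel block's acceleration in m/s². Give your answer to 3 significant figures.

1.48 m/s²

The horizontal push has components F cos 35° = 121.9 × 0.8192 = 99.860 N up the incline and F sin 35° = 121.9 × 0.5736 = 69.922 N pressing into the surface.
The normal force is therefore N = mg cos 35° + F sin 35° = 53.248 + 69.922 = 123.170 N, and kinetic friction down the slope is μN = 0.43 × 123.170 = 52.963 N.
Along the incline: F cos 35° − mg sin 35° − μN = ma, so 99.860 − 37.284 − 52.963 = 6.5 a, giving a = 1.4789 m/s².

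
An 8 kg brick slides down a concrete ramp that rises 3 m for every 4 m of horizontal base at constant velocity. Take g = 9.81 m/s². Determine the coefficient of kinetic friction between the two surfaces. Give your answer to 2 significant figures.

0.75

At constant velocity the net force along the incline is zero: mg sin 36.87° = μ mg cos 36.87°.
So μ = tan 36.87° = 0.6000 / 0.8000 = 0.7500.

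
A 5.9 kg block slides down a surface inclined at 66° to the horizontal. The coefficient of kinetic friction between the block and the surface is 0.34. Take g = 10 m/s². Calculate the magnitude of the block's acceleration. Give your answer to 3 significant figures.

7.75 m/s²

Resolving the weight along the incline: the component pulling the block down the slope is mg sin 66° = 5.9 × 10 × 0.9135 = 53.896 N, and the normal force is N = mg cos 66° = 5.9 × 10 × 0.4067 = 23.995 N.
Kinetic friction acts up the slope with magnitude f = μN = 0.34 × 23.995 = 8.158 N.
Net force along the incline is 53.896 − 8.158 = 45.738 N, so a = 45.738 / 5.9 = 7.7522 m/s².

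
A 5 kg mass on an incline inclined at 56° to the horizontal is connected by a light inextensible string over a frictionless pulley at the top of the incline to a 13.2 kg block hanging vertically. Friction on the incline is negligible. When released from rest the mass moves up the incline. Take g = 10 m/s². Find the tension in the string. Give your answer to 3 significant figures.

For the mass on the incline: the weight component along the slope is m₁g sin 56° = 5 × 10 × 0.8290 = 41.450 N and the normal force is N = m₁g cos 56° = 27.960 N.
Newton's second law for the mass (up-slope positive): T − 41.450 = 5 a. For the hanging block (downward positive): 13.2 × 10 − T = 13.2 a.
Adding the two equations eliminates T: 90.550 = 18.2 a, so a = 4.9753 m/s².
Then from the hanging block's equation, T = 13.2 × (10 − 4.9753) = 66.326 N.

66.3 N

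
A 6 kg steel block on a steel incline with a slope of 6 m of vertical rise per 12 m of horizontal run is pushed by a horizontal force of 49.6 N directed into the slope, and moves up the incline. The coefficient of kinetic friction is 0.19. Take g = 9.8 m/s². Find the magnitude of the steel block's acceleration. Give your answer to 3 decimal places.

0.643 m/s²

The horizontal push has components F cos 26.57° = 49.6 × 0.8944 = 44.362 N up the incline and F sin 26.57° = 49.6 × 0.4472 = 22.181 N pressing into the surface.
The normal force is therefore N = mg cos 26.57° + F sin 26.57° = 52.591 + 22.181 = 74.772 N, and kinetic friction down the slope is μN = 0.19 × 74.772 = 14.207 N.
Along the incline: F cos 26.57° − mg sin 26.57° − μN = ma, so 44.362 − 26.295 − 14.207 = 6 a, giving a = 0.6433 m/s².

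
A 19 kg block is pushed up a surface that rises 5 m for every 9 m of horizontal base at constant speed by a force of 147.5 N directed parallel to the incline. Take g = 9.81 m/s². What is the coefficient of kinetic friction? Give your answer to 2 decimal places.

0.35

At constant speed ΣF = 0 along the incline. The applied 147.5 N acts up the slope; the weight component mg sin 29.05° = 90.519 N and kinetic friction μN both act down the slope.
So 147.5 = 90.519 + μ × 162.934, giving μ = (147.5 − 90.519) / 162.934 = 0.3497.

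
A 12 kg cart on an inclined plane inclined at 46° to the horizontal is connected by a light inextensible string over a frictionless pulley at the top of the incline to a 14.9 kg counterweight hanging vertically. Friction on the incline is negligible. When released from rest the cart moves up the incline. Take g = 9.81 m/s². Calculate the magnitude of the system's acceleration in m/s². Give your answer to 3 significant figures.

2.29 m/s²

For the cart on the incline: the weight component along the slope is m₁g sin 46° = 12 × 9.81 × 0.7193 = 84.676 N and the normal force is N = m₁g cos 46° = 81.775 N.
Newton's second law for the cart (up-slope positive): T − 84.676 = 12 a. For the hanging counterweight (downward positive): 14.9 × 9.81 − T = 14.9 a.
Adding the two equations eliminates T: 61.493 = 26.9 a, so a = 2.2860 m/s².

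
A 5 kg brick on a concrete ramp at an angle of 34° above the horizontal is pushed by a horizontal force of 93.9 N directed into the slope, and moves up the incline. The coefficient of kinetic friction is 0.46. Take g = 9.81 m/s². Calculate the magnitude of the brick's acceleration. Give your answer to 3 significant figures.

1.51 m/s²

The horizontal push has components F cos 34° = 93.9 × 0.8290 = 77.843 N up the incline and F sin 34° = 93.9 × 0.5592 = 52.509 N pressing into the surface.
The normal force is therefore N = mg cos 34° + F sin 34° = 40.662 + 52.509 = 93.171 N, and kinetic friction down the slope is μN = 0.46 × 93.171 = 42.859 N.
Along the incline: F cos 34° − mg sin 34° − μN = ma, so 77.843 − 27.429 − 42.859 = 5 a, giving a = 1.5110 m/s².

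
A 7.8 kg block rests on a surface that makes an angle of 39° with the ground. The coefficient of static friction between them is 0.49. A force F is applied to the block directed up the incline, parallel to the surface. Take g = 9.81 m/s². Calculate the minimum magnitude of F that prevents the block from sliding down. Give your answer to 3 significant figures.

The normal force is N = mg cos 39° = 59.466 N. With F at its minimum the block is on the verge of sliding down, so static friction is at its maximum μ_s N = 0.49 × 59.466 = 29.138 N and acts up the slope.
Equilibrium along the incline: F + μ_s N = mg sin 39°, so F = 48.154 − 29.138 = 19.016 N.

19.0 N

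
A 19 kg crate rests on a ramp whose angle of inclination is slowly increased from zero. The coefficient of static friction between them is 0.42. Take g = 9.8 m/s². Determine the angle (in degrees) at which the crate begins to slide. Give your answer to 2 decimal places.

At the threshold of sliding, static friction is at its maximum μ_s N and exactly balances the weight component along the incline: mg sin θ = μ_s mg cos θ.
Hence tan θ = μ_s = 0.42, so θ = arctan(0.42) = 22.7824°.

22.78°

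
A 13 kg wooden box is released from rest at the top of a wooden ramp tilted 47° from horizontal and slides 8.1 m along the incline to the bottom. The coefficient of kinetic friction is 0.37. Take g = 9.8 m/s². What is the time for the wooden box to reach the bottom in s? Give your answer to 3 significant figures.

1.86 s

The weight component along the incline is mg sin 47° = 93.174 N and the normal force is N = mg cos 47° = 86.887 N.
Friction up the slope is f = μN = 0.37 × 86.887 = 32.148 N, so the net downslope force is 93.174 − 32.148 = 61.026 N and a = 61.026 / 13 = 4.6943 m/s².
Starting from rest, L = ½at², so t = √(2L/a) = √(2 × 8.1 / 4.6943) = 1.8577 s.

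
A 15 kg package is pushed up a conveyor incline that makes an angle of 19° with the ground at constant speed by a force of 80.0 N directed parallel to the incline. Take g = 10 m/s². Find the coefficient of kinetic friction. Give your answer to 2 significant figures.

0.22

At constant speed ΣF = 0 along the incline. The applied 80.0 N acts up the slope; the weight component mg sin 19° = 48.835 N and kinetic friction μN both act down the slope.
So 80.0 = 48.835 + μ × 141.828, giving μ = (80.0 − 48.835) / 141.828 = 0.2197.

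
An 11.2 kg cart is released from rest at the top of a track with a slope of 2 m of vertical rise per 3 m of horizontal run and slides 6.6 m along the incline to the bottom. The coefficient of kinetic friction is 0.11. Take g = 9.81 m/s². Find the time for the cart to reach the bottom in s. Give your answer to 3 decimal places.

1.704 s

The weight component along the incline is mg sin 33.69° = 60.946 N and the normal force is N = mg cos 33.69° = 91.419 N.
Friction up the slope is f = μN = 0.11 × 91.419 = 10.056 N, so the net downslope force is 60.946 − 10.056 = 50.890 N and a = 50.890 / 11.2 = 4.5438 m/s².
Starting from rest, L = ½at², so t = √(2L/a) = √(2 × 6.6 / 4.5438) = 1.7044 s.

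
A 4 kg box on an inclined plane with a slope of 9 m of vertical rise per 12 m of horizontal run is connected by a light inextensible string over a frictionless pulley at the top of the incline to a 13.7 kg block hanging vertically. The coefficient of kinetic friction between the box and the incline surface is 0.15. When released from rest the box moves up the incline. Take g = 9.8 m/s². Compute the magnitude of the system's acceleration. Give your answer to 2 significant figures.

For the box on the incline: the weight component along the slope is m₁g sin 36.87° = 4 × 9.8 × 0.6000 = 23.520 N and the normal force is N = m₁g cos 36.87° = 31.360 N.
Kinetic friction opposes the box's motion up the incline: f = μN = 0.15 × 31.360 = 4.704 N acting down the slope.
Newton's second law for the box (up-slope positive): T − 23.520 − 4.704 = 4 a. For the hanging block (downward positive): 13.7 × 9.8 − T = 13.7 a.
Adding the two equations eliminates T: 106.036 = 17.7 a, so a = 5.9907 m/s².

6.0 m/s²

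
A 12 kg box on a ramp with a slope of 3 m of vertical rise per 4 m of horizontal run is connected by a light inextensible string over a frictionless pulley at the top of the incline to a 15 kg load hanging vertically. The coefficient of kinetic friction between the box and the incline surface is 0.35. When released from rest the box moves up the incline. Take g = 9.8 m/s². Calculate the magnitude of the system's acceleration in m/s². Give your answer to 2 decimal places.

1.61 m/s²

For the box on the incline: the weight component along the slope is m₁g sin 36.87° = 12 × 9.8 × 0.6000 = 70.560 N and the normal force is N = m₁g cos 36.87° = 94.080 N.
Kinetic friction opposes the box's motion up the incline: f = μN = 0.35 × 94.080 = 32.928 N acting down the slope.
Newton's second law for the box (up-slope positive): T − 70.560 − 32.928 = 12 a. For the hanging load (downward positive): 15 × 9.8 − T = 15 a.
Adding the two equations eliminates T: 43.512 = 27 a, so a = 1.6116 m/s².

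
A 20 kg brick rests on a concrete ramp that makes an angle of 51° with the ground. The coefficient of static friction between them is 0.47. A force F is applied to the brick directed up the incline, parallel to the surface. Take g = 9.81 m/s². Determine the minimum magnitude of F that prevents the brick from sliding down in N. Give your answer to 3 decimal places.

The normal force is N = mg cos 51° = 123.473 N. With F at its minimum the brick is on the verge of sliding down, so static friction is at its maximum μ_s N = 0.47 × 123.473 = 58.032 N and acts up the slope.
Equilibrium along the incline: F + μ_s N = mg sin 51°, so F = 152.476 − 58.032 = 94.444 N.

94.444 N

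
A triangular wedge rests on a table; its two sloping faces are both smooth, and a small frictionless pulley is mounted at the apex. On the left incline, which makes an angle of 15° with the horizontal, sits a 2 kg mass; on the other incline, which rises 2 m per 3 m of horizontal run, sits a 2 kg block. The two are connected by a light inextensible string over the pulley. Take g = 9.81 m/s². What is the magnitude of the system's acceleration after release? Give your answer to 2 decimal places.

Resolve each weight along its own incline: the 2 kg mass has component 2 × 9.81 × sin 15° = 5.078 N down its slope, and the 2 kg mass has 2 × 9.81 × sin 33.69° = 10.883 N down its slope.
The 2 kg side's 10.883 N exceeds the other side's 5.078 N, so that mass slides down and the 2 kg mass slides up. Taking that direction as positive, Newton's second law for the whole system gives 10.883 − 5.078 = (2 + 2) a, so a = 5.805 / 4 = 1.4512 m/s².

1.45 m/s²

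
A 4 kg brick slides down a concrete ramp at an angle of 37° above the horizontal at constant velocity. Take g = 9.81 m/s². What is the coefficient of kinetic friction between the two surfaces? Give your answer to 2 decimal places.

At constant velocity the net force along the incline is zero: mg sin 37° = μ mg cos 37°.
So μ = tan 37° = 0.6018 / 0.7986 = 0.7536.

0.75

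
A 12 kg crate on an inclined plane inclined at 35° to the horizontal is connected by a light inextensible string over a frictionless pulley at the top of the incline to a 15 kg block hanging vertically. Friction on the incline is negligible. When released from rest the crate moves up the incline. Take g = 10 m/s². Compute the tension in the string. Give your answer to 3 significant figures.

For the crate on the incline: the weight component along the slope is m₁g sin 35° = 12 × 10 × 0.5736 = 68.832 N and the normal force is N = m₁g cos 35° = 98.298 N.
Newton's second law for the crate (up-slope positive): T − 68.832 = 12 a. For the hanging block (downward positive): 15 × 10 − T = 15 a.
Adding the two equations eliminates T: 81.168 = 27 a, so a = 3.0062 m/s².
Then from the hanging block's equation, T = 15 × (10 − 3.0062) = 104.907 N.

105 N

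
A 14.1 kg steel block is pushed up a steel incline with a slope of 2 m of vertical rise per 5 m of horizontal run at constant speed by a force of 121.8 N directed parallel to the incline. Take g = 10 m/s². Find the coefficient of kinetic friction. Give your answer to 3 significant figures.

0.530

At constant speed ΣF = 0 along the incline. The applied 121.8 N acts up the slope; the weight component mg sin 21.80° = 52.366 N and kinetic friction μN both act down the slope.
So 121.8 = 52.366 + μ × 130.915, giving μ = (121.8 − 52.366) / 130.915 = 0.5304.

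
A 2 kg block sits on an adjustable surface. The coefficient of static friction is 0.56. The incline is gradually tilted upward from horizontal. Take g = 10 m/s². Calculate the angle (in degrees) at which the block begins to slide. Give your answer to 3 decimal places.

29.249°

At the threshold of sliding, static friction is at its maximum μ_s N and exactly balances the weight component along the incline: mg sin θ = μ_s mg cos θ.
Hence tan θ = μ_s = 0.56, so θ = arctan(0.56) = 29.2488°.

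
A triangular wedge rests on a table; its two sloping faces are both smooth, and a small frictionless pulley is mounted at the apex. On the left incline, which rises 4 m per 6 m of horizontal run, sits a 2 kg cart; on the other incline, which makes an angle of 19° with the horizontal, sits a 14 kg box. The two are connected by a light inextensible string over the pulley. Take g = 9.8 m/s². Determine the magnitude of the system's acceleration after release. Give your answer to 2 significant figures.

Resolve each weight along its own incline: the 2 kg mass has component 2 × 9.8 × sin 33.69° = 10.872 N down its slope, and the 14 kg mass has 14 × 9.8 × sin 19° = 44.668 N down its slope.
The 14 kg side's 44.668 N exceeds the other side's 10.872 N, so that mass slides down and the 2 kg mass slides up. Taking that direction as positive, Newton's second law for the whole system gives 44.668 − 10.872 = (2 + 14) a, so a = 33.796 / 16 = 2.1122 m/s².

2.1 m/s²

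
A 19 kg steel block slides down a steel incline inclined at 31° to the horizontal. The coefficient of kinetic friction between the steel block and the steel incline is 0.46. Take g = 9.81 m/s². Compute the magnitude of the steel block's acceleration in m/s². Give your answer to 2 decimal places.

1.18 m/s²

Resolving the weight along the incline: the component pulling the steel block down the slope is mg sin 31° = 19 × 9.81 × 0.5150 = 95.991 N, and the normal force is N = mg cos 31° = 19 × 9.81 × 0.8572 = 159.774 N.
Kinetic friction acts up the slope with magnitude f = μN = 0.46 × 159.774 = 73.496 N.
Net force along the incline is 95.991 − 73.496 = 22.495 N, so a = 22.495 / 19 = 1.1839 m/s².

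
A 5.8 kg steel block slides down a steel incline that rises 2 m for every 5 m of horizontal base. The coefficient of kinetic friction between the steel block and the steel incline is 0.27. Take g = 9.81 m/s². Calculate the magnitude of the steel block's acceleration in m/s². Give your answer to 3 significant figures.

1.18 m/s²

Resolving the weight along the incline: the component pulling the steel block down the slope is mg sin 21.80° = 5.8 × 9.81 × 0.3714 = 21.132 N, and the normal force is N = mg cos 21.80° = 5.8 × 9.81 × 0.9285 = 52.830 N.
Kinetic friction acts up the slope with magnitude f = μN = 0.27 × 52.830 = 14.264 N.
Net force along the incline is 21.132 − 14.264 = 6.868 N, so a = 6.868 / 5.8 = 1.1841 m/s².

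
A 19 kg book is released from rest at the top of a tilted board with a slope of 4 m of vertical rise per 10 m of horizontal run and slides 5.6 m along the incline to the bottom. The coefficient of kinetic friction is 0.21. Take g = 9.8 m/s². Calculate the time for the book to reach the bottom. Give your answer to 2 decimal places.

2.55 s

The weight component along the incline is mg sin 21.80° = 69.153 N and the normal force is N = mg cos 21.80° = 172.882 N.
Friction up the slope is f = μN = 0.21 × 172.882 = 36.305 N, so the net downslope force is 69.153 − 36.305 = 32.848 N and a = 32.848 / 19 = 1.7288 m/s².
Starting from rest, L = ½at², so t = √(2L/a) = √(2 × 5.6 / 1.7288) = 2.5453 s.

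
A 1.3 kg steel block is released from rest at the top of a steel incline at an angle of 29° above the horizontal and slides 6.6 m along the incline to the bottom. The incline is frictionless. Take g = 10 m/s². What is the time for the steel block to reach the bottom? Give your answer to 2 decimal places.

The weight component along the incline is mg sin 29° = 6.303 N and the normal force is N = mg cos 29° = 11.370 N.
With no friction, a = g sin 29° = 4.8481 m/s².
Starting from rest, L = ½at², so t = √(2L/a) = √(2 × 6.6 / 4.8481) = 1.6501 s.

1.65 s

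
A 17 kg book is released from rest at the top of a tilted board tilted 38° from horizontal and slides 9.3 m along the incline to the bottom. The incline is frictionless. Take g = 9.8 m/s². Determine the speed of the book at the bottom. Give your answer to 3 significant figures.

10.6 m/s

The weight component along the incline is mg sin 38° = 102.569 N and the normal force is N = mg cos 38° = 131.283 N.
With no friction, a = g sin 38° = 6.0335 m/s².
Starting from rest over a distance of 9.3 m, v² = 2aL = 2 × 6.0335 × 9.3 = 112.2231, so v = 10.5935 m/s.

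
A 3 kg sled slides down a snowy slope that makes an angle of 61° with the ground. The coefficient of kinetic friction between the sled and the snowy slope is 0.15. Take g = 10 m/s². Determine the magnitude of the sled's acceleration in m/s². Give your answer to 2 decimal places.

8.02 m/s²

Resolving the weight along the incline: the component pulling the sled down the slope is mg sin 61° = 3 × 10 × 0.8746 = 26.238 N, and the normal force is N = mg cos 61° = 3 × 10 × 0.4848 = 14.544 N.
Kinetic friction acts up the slope with magnitude f = μN = 0.15 × 14.544 = 2.182 N.
Net force along the incline is 26.238 − 2.182 = 24.056 N, so a = 24.056 / 3 = 8.0187 m/s².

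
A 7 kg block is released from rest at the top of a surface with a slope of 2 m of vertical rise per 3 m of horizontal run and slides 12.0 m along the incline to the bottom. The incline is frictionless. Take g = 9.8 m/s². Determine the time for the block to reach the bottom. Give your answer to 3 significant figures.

The weight component along the incline is mg sin 33.69° = 38.052 N and the normal force is N = mg cos 33.69° = 57.079 N.
With no friction, a = g sin 33.69° = 5.4361 m/s².
Starting from rest, L = ½at², so t = √(2L/a) = √(2 × 12.0 / 5.4361) = 2.1012 s.

2.10 s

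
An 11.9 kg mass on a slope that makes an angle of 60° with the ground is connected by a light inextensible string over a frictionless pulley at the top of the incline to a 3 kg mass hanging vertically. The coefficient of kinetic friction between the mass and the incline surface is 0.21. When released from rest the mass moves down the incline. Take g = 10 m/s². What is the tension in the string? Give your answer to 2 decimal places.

For the mass on the incline: the weight component along the slope is m₁g sin 60° = 11.9 × 10 × 0.8660 = 103.054 N and the normal force is N = m₁g cos 60° = 59.500 N.
Kinetic friction opposes the mass's motion down the incline: f = μN = 0.21 × 59.500 = 12.495 N acting up the slope.
Newton's second law for the mass (down-slope positive): 103.054 − 12.495 − T = 11.9 a. For the hanging mass (upward positive): T − 3 × 10 = 3 a.
Adding the two equations eliminates T: 60.559 = 14.9 a, so a = 4.0644 m/s².
Then from the hanging mass's equation, T = 3 × (10 + 4.0644) = 42.193 N.

42.19 N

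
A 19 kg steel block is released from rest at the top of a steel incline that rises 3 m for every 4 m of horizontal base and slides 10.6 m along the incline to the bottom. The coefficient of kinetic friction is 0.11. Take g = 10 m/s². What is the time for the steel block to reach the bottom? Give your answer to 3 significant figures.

The weight component along the incline is mg sin 36.87° = 114.000 N and the normal force is N = mg cos 36.87° = 152.000 N.
Friction up the slope is f = μN = 0.11 × 152.000 = 16.720 N, so the net downslope force is 114.000 − 16.720 = 97.280 N and a = 97.280 / 19 = 5.1200 m/s².
Starting from rest, L = ½at², so t = √(2L/a) = √(2 × 10.6 / 5.1200) = 2.0349 s.

2.03 s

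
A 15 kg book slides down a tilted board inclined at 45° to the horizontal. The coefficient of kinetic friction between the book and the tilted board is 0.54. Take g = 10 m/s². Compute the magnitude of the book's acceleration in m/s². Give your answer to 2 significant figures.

Resolving the weight along the incline: the component pulling the book down the slope is mg sin 45° = 15 × 10 × 0.7071 = 106.065 N, and the normal force is N = mg cos 45° = 15 × 10 × 0.7071 = 106.065 N.
Kinetic friction acts up the slope with magnitude f = μN = 0.54 × 106.065 = 57.275 N.
Net force along the incline is 106.065 − 57.275 = 48.790 N, so a = 48.790 / 15 = 3.2527 m/s².

3.3 m/s²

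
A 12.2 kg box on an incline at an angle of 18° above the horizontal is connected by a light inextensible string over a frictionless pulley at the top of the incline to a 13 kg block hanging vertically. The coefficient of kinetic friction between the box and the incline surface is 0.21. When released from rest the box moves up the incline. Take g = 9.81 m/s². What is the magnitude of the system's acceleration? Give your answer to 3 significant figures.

For the box on the incline: the weight component along the slope is m₁g sin 18° = 12.2 × 9.81 × 0.3090 = 36.982 N and the normal force is N = m₁g cos 18° = 113.824 N.
Kinetic friction opposes the box's motion up the incline: f = μN = 0.21 × 113.824 = 23.903 N acting down the slope.
Newton's second law for the box (up-slope positive): T − 36.982 − 23.903 = 12.2 a. For the hanging block (downward positive): 13 × 9.81 − T = 13 a.
Adding the two equations eliminates T: 66.645 = 25.2 a, so a = 2.6446 m/s².

2.64 m/s²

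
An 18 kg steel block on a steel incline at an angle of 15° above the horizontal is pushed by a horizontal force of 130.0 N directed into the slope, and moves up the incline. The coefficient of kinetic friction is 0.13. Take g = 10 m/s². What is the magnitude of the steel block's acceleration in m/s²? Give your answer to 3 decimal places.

The horizontal push has components F cos 15° = 130.0 × 0.9659 = 125.567 N up the incline and F sin 15° = 130.0 × 0.2588 = 33.644 N pressing into the surface.
The normal force is therefore N = mg cos 15° + F sin 15° = 173.862 + 33.644 = 207.506 N, and kinetic friction down the slope is μN = 0.13 × 207.506 = 26.976 N.
Along the incline: F cos 15° − mg sin 15° − μN = ma, so 125.567 − 46.584 − 26.976 = 18 a, giving a = 2.8893 m/s².

2.889 m/s²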